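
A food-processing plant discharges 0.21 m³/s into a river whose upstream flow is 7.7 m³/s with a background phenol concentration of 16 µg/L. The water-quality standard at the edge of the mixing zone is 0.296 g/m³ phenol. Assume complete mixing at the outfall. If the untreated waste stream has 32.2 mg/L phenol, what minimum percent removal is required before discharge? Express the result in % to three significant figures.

67.2 %

16 µg/L = 0.016 mg/L.
Mass balance: 0.296·7.91 = 0.21·Cₑ + 7.7·0.016.
Cₑ = (2.341 − 0.1232) / 0.21 = 10.56 mg/L.
Required removal = 1 − 10.56/32.2 = 67.2 %.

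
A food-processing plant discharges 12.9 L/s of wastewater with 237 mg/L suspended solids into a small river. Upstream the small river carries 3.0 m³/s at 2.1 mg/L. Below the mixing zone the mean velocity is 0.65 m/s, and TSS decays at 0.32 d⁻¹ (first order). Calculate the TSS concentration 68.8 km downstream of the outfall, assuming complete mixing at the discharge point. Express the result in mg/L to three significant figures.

2.10 mg/L

12.9 L/s = 0.0129 m³/s.
After complete mixing, C₀ = (0.0129·237 + 3·2.1) / 3.013 = 3.106 mg/L.
Travel time t = 6.88e+04 m / 0.65 m/s = 1.058e+05 s = 1.225 d.
C = 3.106·exp(−0.32·1.225) = 3.106·0.6757 = 2.099 mg/L.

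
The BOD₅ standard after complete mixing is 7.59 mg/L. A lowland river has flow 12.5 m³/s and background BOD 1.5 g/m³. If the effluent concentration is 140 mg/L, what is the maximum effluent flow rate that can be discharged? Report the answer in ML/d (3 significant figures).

49.7 ML/d

Mass balance at complete mixing: C_std·(Q_w + Q_r) = Q_w·C_e + Q_r·C_b.
Rearranging, Q_w = Q_r·(C_std − C_b)/(C_e − C_std) = 12.5·(7.59 − 1.5) / (140 − 7.59) = 0.5749 m³/s.
= 49.67 ML/d.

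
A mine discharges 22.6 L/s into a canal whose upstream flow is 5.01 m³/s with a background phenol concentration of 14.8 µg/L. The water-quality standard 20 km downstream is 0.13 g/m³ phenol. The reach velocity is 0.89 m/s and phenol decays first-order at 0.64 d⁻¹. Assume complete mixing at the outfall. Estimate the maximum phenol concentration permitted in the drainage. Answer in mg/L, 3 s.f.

30.9 mg/L

22.6 L/s = 0.0226 m³/s.
14.8 µg/L = 0.0148 mg/L.
Travel time to the compliance point: t = 2e+04/0.89 = 2.247e+04 s = 0.2601 d; decay factor exp(−0.64·0.2601) = 0.8467.
So the concentration just after mixing may be at most 0.13/0.8467 = 0.1535 mg/L.
Mass balance: 0.1535·5.033 = 0.0226·Cₑ + 5.01·0.0148.
Cₑ = (0.7727 − 0.07415) / 0.0226 = 30.91 mg/L.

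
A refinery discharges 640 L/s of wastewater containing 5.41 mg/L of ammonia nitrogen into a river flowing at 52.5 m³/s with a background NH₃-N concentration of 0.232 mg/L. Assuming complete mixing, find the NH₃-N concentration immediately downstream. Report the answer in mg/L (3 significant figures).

0.294 mg/L

640 L/s = 0.64 m³/s.
Flow-weighted mixing gives C = (0.64·5.41 + 52.5·0.232) / (0.64 + 52.5) = 15.64/53.14 = 0.2944 mg/L.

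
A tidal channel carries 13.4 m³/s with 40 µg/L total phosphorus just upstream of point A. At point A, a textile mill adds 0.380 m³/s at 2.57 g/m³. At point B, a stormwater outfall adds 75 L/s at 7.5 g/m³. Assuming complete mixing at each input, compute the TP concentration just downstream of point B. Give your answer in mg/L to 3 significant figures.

40 µg/L = 0.04 mg/L.
After input A: C = (13.4·0.04 + 0.38·2.57) / 13.78 = 0.1098 mg/L.
75 L/s = 0.075 m³/s.
After input B: C = (13.78·0.1098 + 0.075·7.5) / 13.86 = 0.1498 mg/L.

0.150 mg/L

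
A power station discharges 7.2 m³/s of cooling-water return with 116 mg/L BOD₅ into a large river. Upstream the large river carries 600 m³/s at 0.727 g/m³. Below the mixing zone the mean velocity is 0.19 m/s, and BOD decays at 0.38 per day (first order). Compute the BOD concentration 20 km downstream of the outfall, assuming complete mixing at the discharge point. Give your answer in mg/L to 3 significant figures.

1.32 mg/L

After complete mixing, C₀ = (7.2·116 + 600·0.727) / 607.2 = 2.094 mg/L.
Travel time t = 2e+04 m / 0.19 m/s = 1.053e+05 s = 1.218 d.
C = 2.094·exp(−0.38·1.218) = 2.094·0.6294 = 1.318 mg/L.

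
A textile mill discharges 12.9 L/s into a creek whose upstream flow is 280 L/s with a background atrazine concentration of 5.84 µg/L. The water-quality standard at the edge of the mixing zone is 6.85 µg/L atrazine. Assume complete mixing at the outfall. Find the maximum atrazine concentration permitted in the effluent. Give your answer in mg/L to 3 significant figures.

12.9 L/s = 0.0129 m³/s.
280 L/s = 0.28 m³/s.
5.84 µg/L = 0.00584 mg/L.
6.85 µg/L = 0.00685 mg/L.
Mass balance: 0.00685·0.2929 = 0.0129·Cₑ + 0.28·0.00584.
Cₑ = (0.002006 − 0.001635) / 0.0129 = 0.02877 mg/L.

0.0288 mg/L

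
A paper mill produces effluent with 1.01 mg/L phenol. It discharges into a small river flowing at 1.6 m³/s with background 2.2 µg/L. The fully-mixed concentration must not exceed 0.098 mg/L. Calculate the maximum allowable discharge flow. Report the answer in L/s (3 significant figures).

2.2 µg/L = 0.0022 mg/L.
Mass balance at complete mixing: C_std·(Q_w + Q_r) = Q_w·C_e + Q_r·C_b.
Rearranging, Q_w = Q_r·(C_std − C_b)/(C_e − C_std) = 1.6·(0.098 − 0.0022) / (1.01 − 0.098) = 0.1681 m³/s.
= 168.1 L/s.

168 L/s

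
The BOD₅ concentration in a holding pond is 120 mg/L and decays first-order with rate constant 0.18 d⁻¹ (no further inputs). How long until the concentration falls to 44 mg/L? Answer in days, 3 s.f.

5.57 d

t = ln(C₀/C)/k = ln(120/44)/0.18 = 1.003/0.18 = 5.574 d.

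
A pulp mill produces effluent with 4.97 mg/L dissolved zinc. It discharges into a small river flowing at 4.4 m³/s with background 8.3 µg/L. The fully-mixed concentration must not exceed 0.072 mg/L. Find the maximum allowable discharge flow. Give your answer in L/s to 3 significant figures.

8.3 µg/L = 0.0083 mg/L.
Mass balance at complete mixing: C_std·(Q_w + Q_r) = Q_w·C_e + Q_r·C_b.
Rearranging, Q_w = Q_r·(C_std − C_b)/(C_e − C_std) = 4.4·(0.072 − 0.0083) / (4.97 − 0.072) = 0.05722 m³/s.
= 57.22 L/s.

57.2 L/s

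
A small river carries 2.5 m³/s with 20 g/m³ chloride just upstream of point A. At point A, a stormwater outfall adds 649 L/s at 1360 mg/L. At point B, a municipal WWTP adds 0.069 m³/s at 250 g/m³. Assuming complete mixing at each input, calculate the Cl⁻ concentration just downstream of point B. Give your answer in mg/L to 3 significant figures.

295 mg/L

649 L/s = 0.649 m³/s.
After input A: C = (2.5·20 + 0.649·1360) / 3.149 = 296.2 mg/L.
After input B: C = (3.149·296.2 + 0.069·250) / 3.218 = 295.2 mg/L.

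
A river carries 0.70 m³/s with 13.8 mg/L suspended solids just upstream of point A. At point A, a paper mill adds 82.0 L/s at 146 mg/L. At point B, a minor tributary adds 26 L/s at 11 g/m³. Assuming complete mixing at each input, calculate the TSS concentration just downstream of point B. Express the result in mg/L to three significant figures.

82.0 L/s = 0.082 m³/s.
After input A: C = (0.7·13.8 + 0.082·146) / 0.782 = 27.66 mg/L.
26 L/s = 0.026 m³/s.
After input B: C = (0.782·27.66 + 0.026·11) / 0.808 = 27.13 mg/L.

27.1 mg/L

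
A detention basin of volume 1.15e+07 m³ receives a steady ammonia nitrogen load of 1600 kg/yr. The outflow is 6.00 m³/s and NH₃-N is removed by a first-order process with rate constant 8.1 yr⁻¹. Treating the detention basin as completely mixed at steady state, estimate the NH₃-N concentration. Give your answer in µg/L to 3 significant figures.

5.66 µg/L

Outflow Q = 6.00 m³/s × 3.156e+07 s/yr = 1.893e+08 m³/yr.
Steady-state CSTR mass balance: W = Q·C + k·V·C, so C = W/(Q + kV).
Q + kV = 1.893e+08 + 8.1·1.15e+07 = 2.825e+08 m³/yr.
C = 1600/2.825e+08 = 5.664e-06 kg/m³ = 0.005664 mg/L = 5.664 µg/L.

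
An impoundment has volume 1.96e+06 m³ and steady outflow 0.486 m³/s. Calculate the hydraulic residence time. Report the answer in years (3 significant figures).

0.128 yr

Q = 0.486 m³/s × 3.156e+07 s/yr = 1.534e+07 m³/yr.
Hydraulic residence time τ = V/Q = 1.96e+06/1.534e+07 = 0.1278 yr.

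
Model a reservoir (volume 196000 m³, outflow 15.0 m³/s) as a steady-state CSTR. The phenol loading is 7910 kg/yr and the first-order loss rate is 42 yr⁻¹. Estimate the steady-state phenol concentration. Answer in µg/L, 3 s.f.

Outflow Q = 15.0 m³/s × 3.156e+07 s/yr = 4.734e+08 m³/yr.
Steady-state CSTR mass balance: W = Q·C + k·V·C, so C = W/(Q + kV).
Q + kV = 4.734e+08 + 42·196000 = 4.816e+08 m³/yr.
C = 7910/4.816e+08 = 1.642e-05 kg/m³ = 0.01642 mg/L = 16.42 µg/L.

16.4 µg/L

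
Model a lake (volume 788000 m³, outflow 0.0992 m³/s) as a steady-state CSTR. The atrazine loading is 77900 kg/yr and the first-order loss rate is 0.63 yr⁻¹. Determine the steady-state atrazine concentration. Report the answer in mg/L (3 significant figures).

Outflow Q = 0.0992 m³/s × 3.156e+07 s/yr = 3.131e+06 m³/yr.
Steady-state CSTR mass balance: W = Q·C + k·V·C, so C = W/(Q + kV).
Q + kV = 3.131e+06 + 0.63·788000 = 3.627e+06 m³/yr.
C = 77900/3.627e+06 = 0.02148 kg/m³ = 21.48 mg/L.

21.5 mg/L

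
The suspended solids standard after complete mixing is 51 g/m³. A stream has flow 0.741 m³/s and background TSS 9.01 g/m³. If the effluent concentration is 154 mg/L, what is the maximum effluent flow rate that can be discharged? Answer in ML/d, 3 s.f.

26.1 ML/d

Mass balance at complete mixing: C_std·(Q_w + Q_r) = Q_w·C_e + Q_r·C_b.
Rearranging, Q_w = Q_r·(C_std − C_b)/(C_e − C_std) = 0.741·(51 − 9.01) / (154 − 51) = 0.3021 m³/s.
= 26.1 ML/d.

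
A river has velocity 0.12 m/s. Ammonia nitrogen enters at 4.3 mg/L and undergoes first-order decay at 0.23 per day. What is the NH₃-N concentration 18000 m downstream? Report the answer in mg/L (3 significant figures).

Travel time t = 18000 m / 0.12 m/s = 1.8e+04/0.12 = 1.5e+05 s = 1.736 d.
First-order decay: C = 4.3·exp(−0.23·1.736) = 4.3·0.6708 = 2.884 mg/L.

2.88 mg/L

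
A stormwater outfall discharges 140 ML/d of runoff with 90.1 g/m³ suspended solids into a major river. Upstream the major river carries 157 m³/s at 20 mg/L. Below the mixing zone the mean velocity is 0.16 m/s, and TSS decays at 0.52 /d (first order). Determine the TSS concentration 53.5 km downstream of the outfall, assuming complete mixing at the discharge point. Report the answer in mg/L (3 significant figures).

2.77 mg/L

140 ML/d = 1.62 m³/s.
After complete mixing, C₀ = (1.62·90.1 + 157·20) / 158.6 = 20.72 mg/L.
Travel time t = 5.35e+04 m / 0.16 m/s = 3.344e+05 s = 3.87 d.
C = 20.72·exp(−0.52·3.87) = 20.72·0.1337 = 2.769 mg/L.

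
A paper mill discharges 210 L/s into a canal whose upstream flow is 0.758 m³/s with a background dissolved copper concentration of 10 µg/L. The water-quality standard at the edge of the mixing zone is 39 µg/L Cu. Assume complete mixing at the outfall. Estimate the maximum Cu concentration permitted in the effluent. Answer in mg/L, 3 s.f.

210 L/s = 0.21 m³/s.
10 µg/L = 0.01 mg/L.
39 µg/L = 0.039 mg/L.
Mass balance: 0.039·0.968 = 0.21·Cₑ + 0.758·0.01.
Cₑ = (0.03775 − 0.00758) / 0.21 = 0.1437 mg/L.

0.144 mg/L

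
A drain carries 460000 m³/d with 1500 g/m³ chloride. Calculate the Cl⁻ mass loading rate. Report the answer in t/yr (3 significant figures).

252000 t/yr

460000 m³/d = 5.324 m³/s.
Mass flux = Q·C = 5.324 m³/s × 1500 g/m³ = 7986 g/s.
= 7986 g/s × 31.56 = 2.52e+05 t/yr.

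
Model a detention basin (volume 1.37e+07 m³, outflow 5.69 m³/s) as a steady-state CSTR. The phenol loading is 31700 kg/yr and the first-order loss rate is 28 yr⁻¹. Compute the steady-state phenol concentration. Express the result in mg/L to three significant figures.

Outflow Q = 5.69 m³/s × 3.156e+07 s/yr = 1.796e+08 m³/yr.
Steady-state CSTR mass balance: W = Q·C + k·V·C, so C = W/(Q + kV).
Q + kV = 1.796e+08 + 28·1.37e+07 = 5.632e+08 m³/yr.
C = 31700/5.632e+08 = 5.629e-05 kg/m³ = 0.05629 mg/L.

0.0563 mg/L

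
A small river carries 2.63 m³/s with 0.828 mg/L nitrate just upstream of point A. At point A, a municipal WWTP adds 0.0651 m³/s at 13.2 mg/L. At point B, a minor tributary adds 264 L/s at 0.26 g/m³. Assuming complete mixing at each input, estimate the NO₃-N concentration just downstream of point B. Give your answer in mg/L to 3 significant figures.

After input A: C = (2.63·0.828 + 0.0651·13.2) / 2.695 = 1.127 mg/L.
264 L/s = 0.264 m³/s.
After input B: C = (2.695·1.127 + 0.264·0.26) / 2.959 = 1.05 mg/L.

1.05 mg/L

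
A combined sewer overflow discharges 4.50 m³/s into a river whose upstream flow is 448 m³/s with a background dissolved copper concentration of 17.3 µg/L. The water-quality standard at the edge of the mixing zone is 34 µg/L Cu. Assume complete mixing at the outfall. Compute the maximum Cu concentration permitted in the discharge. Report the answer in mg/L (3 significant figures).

1.70 mg/L

17.3 µg/L = 0.0173 mg/L.
34 µg/L = 0.034 mg/L.
Mass balance: 0.034·452.5 = 4.5·Cₑ + 448·0.0173.
Cₑ = (15.39 − 7.75) / 4.5 = 1.697 mg/L.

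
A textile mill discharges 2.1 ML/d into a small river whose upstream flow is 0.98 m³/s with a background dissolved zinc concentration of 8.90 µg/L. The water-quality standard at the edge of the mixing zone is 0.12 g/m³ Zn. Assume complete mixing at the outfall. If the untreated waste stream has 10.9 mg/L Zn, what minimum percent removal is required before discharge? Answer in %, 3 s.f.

2.1 ML/d = 0.02431 m³/s.
8.90 µg/L = 0.0089 mg/L.
Mass balance: 0.12·1.004 = 0.02431·Cₑ + 0.98·0.0089.
Cₑ = (0.1205 − 0.008722) / 0.02431 = 4.6 mg/L.
Required removal = 1 − 4.6/10.9 = 57.8 %.

57.8 %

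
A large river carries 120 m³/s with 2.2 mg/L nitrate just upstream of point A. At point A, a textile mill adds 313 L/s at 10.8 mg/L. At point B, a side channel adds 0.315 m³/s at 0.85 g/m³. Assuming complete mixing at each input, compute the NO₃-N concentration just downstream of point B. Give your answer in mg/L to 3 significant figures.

2.22 mg/L

313 L/s = 0.313 m³/s.
After input A: C = (120·2.2 + 0.313·10.8) / 120.3 = 2.222 mg/L.
After input B: C = (120.3·2.222 + 0.315·0.85) / 120.6 = 2.219 mg/L.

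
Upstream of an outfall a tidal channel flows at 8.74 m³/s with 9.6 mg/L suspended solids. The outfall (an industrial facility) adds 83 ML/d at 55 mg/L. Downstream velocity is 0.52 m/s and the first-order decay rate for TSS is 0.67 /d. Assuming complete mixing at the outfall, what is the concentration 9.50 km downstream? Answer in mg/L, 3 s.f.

12.2 mg/L

83 ML/d = 0.9606 m³/s.
After complete mixing, C₀ = (0.9606·55 + 8.74·9.6) / 9.701 = 14.1 mg/L.
Travel time t = 9500 m / 0.52 m/s = 1.827e+04 s = 0.2114 d.
C = 14.1·exp(−0.67·0.2114) = 14.1·0.8679 = 12.23 mg/L.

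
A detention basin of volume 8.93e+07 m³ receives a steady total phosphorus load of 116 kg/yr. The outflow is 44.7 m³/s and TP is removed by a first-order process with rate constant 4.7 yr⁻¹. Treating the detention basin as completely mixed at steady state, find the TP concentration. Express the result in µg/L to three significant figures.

0.0634 µg/L

Outflow Q = 44.7 m³/s × 3.156e+07 s/yr = 1.411e+09 m³/yr.
Steady-state CSTR mass balance: W = Q·C + k·V·C, so C = W/(Q + kV).
Q + kV = 1.411e+09 + 4.7·8.93e+07 = 1.83e+09 m³/yr.
C = 116/1.83e+09 = 6.338e-08 kg/m³ = 6.338e-05 mg/L = 0.06338 µg/L.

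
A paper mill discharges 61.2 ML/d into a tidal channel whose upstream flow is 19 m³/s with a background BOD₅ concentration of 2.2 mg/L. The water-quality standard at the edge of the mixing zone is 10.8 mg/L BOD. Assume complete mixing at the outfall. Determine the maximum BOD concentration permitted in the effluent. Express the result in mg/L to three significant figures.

241 mg/L

61.2 ML/d = 0.7083 m³/s.
Mass balance: 10.8·19.71 = 0.7083·Cₑ + 19·2.2.
Cₑ = (212.8 − 41.8) / 0.7083 = 241.5 mg/L.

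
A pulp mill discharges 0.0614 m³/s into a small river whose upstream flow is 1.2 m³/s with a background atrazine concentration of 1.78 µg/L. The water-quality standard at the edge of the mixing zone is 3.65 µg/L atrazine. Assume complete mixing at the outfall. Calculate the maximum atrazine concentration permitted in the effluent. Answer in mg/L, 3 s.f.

0.0402 mg/L

1.78 µg/L = 0.00178 mg/L.
3.65 µg/L = 0.00365 mg/L.
Mass balance: 0.00365·1.261 = 0.0614·Cₑ + 1.2·0.00178.
Cₑ = (0.004604 − 0.002136) / 0.0614 = 0.0402 mg/L.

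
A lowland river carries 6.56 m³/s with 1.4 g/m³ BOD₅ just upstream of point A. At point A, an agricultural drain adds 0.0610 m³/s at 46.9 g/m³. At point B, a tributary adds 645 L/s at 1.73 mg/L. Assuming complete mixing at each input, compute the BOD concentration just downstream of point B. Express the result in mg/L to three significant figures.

After input A: C = (6.56·1.4 + 0.061·46.9) / 6.621 = 1.819 mg/L.
645 L/s = 0.645 m³/s.
After input B: C = (6.621·1.819 + 0.645·1.73) / 7.266 = 1.811 mg/L.

1.81 mg/L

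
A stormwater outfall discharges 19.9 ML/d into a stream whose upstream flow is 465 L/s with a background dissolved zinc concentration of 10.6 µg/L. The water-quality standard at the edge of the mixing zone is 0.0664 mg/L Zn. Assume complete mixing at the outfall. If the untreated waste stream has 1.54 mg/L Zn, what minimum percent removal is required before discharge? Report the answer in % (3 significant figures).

88.4 %

19.9 ML/d = 0.2303 m³/s.
465 L/s = 0.465 m³/s.
10.6 µg/L = 0.0106 mg/L.
Mass balance: 0.0664·0.6953 = 0.2303·Cₑ + 0.465·0.0106.
Cₑ = (0.04617 − 0.004929) / 0.2303 = 0.1791 mg/L.
Required removal = 1 − 0.1791/1.54 = 88.37 %.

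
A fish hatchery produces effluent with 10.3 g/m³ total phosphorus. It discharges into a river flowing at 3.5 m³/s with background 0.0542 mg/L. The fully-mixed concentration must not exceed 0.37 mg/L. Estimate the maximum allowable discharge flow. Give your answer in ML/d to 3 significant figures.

9.62 ML/d

Mass balance at complete mixing: C_std·(Q_w + Q_r) = Q_w·C_e + Q_r·C_b.
Rearranging, Q_w = Q_r·(C_std − C_b)/(C_e − C_std) = 3.5·(0.37 − 0.0542) / (10.3 − 0.37) = 0.1113 m³/s.
= 9.617 ML/d.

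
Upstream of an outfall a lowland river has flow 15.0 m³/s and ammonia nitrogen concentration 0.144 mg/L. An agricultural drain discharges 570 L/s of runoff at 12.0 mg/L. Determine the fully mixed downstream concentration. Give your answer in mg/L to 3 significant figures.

0.578 mg/L

570 L/s = 0.57 m³/s.
Conservation of mass across the mixing zone: C = (0.57·12 + 15·0.144) / (0.57 + 15) = 9/15.57 = 0.578 mg/L.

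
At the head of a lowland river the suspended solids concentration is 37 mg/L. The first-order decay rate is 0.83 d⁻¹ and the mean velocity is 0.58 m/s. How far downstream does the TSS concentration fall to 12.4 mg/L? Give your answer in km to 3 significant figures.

From C = C₀·e^(−kt), t = ln(C₀/C)/k = ln(37/12.4)/0.83 = 1.093/0.83 = 1.317 d.
Distance = v·t = 0.58 m/s × 1.138e+05 s = 6.6e+04 m = 66 km.

66.0 km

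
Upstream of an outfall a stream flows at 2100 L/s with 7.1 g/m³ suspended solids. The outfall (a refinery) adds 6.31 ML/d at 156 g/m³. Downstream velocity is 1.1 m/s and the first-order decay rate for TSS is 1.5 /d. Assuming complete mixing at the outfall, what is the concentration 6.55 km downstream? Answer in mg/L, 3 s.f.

10.9 mg/L

6.31 ML/d = 0.07303 m³/s.
2100 L/s = 2.1 m³/s.
After complete mixing, C₀ = (0.07303·156 + 2.1·7.1) / 2.173 = 12.1 mg/L.
Travel time t = 6550 m / 1.1 m/s = 5955 s = 0.06892 d.
C = 12.1·exp(−1.5·0.06892) = 12.1·0.9018 = 10.92 mg/L.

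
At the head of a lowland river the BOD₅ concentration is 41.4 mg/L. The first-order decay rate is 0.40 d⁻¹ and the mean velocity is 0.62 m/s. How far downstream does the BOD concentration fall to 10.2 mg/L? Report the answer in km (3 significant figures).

From C = C₀·e^(−kt), t = ln(C₀/C)/k = ln(41.4/10.2)/0.40 = 1.401/0.40 = 3.502 d.
Distance = v·t = 0.62 m/s × 3.026e+05 s = 1.876e+05 m = 187.6 km.

188 km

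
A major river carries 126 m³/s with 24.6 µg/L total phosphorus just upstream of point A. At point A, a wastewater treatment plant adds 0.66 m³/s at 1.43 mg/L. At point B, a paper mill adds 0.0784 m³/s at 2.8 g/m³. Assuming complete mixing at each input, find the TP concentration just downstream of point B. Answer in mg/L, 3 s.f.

0.0336 mg/L

24.6 µg/L = 0.0246 mg/L.
After input A: C = (126·0.0246 + 0.66·1.43) / 126.7 = 0.03192 mg/L.
After input B: C = (126.7·0.03192 + 0.0784·2.8) / 126.7 = 0.03364 mg/L.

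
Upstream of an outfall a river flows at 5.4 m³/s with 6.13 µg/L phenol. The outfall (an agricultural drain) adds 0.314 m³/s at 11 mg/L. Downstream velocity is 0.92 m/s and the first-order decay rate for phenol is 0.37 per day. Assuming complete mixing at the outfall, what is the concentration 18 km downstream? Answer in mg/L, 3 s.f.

6.13 µg/L = 0.00613 mg/L.
After complete mixing, C₀ = (0.314·11 + 5.4·0.00613) / 5.714 = 0.6103 mg/L.
Travel time t = 1.8e+04 m / 0.92 m/s = 1.957e+04 s = 0.2264 d.
C = 0.6103·exp(−0.37·0.2264) = 0.6103·0.9196 = 0.5612 mg/L.

0.561 mg/L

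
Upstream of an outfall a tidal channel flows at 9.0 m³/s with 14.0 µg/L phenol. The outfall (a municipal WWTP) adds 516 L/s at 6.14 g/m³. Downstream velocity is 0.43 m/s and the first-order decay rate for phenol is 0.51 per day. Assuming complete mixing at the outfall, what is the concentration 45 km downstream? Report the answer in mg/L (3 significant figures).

516 L/s = 0.516 m³/s.
14.0 µg/L = 0.014 mg/L.
After complete mixing, C₀ = (0.516·6.14 + 9·0.014) / 9.516 = 0.3462 mg/L.
Travel time t = 4.5e+04 m / 0.43 m/s = 1.047e+05 s = 1.211 d.
C = 0.3462·exp(−0.51·1.211) = 0.3462·0.5392 = 0.1866 mg/L.

0.187 mg/L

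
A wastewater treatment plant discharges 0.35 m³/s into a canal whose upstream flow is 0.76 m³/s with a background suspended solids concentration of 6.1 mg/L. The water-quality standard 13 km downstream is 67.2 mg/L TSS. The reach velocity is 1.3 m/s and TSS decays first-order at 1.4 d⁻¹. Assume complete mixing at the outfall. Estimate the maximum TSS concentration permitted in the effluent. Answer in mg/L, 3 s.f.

237 mg/L

Travel time to the compliance point: t = 1.3e+04/1.3 = 1e+04 s = 0.1157 d; decay factor exp(−1.4·0.1157) = 0.8504.
So the concentration just after mixing may be at most 67.2/0.8504 = 79.02 mg/L.
Mass balance: 79.02·1.11 = 0.35·Cₑ + 0.76·6.1.
Cₑ = (87.71 − 4.636) / 0.35 = 237.4 mg/L.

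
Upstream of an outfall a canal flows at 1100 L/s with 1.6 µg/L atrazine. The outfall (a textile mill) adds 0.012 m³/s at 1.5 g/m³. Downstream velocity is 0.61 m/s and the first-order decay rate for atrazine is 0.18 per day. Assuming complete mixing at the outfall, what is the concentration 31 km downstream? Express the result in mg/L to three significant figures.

1100 L/s = 1.1 m³/s.
1.6 µg/L = 0.0016 mg/L.
After complete mixing, C₀ = (0.012·1.5 + 1.1·0.0016) / 1.112 = 0.01777 mg/L.
Travel time t = 3.1e+04 m / 0.61 m/s = 5.082e+04 s = 0.5882 d.
C = 0.01777·exp(−0.18·0.5882) = 0.01777·0.8995 = 0.01598 mg/L.

0.0160 mg/L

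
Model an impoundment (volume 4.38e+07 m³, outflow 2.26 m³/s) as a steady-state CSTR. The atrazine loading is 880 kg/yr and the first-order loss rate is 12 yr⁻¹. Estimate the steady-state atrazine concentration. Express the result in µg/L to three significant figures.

Outflow Q = 2.26 m³/s × 3.156e+07 s/yr = 7.132e+07 m³/yr.
Steady-state CSTR mass balance: W = Q·C + k·V·C, so C = W/(Q + kV).
Q + kV = 7.132e+07 + 12·4.38e+07 = 5.969e+08 m³/yr.
C = 880/5.969e+08 = 1.474e-06 kg/m³ = 0.001474 mg/L = 1.474 µg/L.

1.47 µg/L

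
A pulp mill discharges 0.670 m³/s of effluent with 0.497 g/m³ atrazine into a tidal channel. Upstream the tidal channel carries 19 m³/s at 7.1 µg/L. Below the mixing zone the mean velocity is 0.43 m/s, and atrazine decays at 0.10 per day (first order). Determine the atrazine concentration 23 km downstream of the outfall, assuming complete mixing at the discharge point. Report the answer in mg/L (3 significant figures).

7.1 µg/L = 0.0071 mg/L.
After complete mixing, C₀ = (0.67·0.497 + 19·0.0071) / 19.67 = 0.02379 mg/L.
Travel time t = 2.3e+04 m / 0.43 m/s = 5.349e+04 s = 0.6191 d.
C = 0.02379·exp(−0.10·0.6191) = 0.02379·0.94 = 0.02236 mg/L.

0.0224 mg/L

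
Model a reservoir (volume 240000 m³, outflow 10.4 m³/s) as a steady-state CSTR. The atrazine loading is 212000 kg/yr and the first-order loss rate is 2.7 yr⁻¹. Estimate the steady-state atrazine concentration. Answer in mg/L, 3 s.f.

Outflow Q = 10.4 m³/s × 3.156e+07 s/yr = 3.282e+08 m³/yr.
Steady-state CSTR mass balance: W = Q·C + k·V·C, so C = W/(Q + kV).
Q + kV = 3.282e+08 + 2.7·240000 = 3.288e+08 m³/yr.
C = 212000/3.288e+08 = 0.0006447 kg/m³ = 0.6447 mg/L.

0.645 mg/L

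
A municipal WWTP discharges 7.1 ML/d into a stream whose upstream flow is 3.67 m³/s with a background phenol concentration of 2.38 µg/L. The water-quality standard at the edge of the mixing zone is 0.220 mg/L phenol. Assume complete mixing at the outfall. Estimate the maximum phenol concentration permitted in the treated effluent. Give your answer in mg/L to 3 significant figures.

7.1 ML/d = 0.08218 m³/s.
2.38 µg/L = 0.00238 mg/L.
Mass balance: 0.22·3.752 = 0.08218·Cₑ + 3.67·0.00238.
Cₑ = (0.8255 − 0.008735) / 0.08218 = 9.939 mg/L.

9.94 mg/L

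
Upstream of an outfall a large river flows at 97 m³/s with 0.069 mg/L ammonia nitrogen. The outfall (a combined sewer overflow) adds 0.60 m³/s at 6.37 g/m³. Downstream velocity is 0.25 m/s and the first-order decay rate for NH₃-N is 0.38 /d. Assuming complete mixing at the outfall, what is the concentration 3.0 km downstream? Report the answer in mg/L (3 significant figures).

0.102 mg/L

After complete mixing, C₀ = (0.6·6.37 + 97·0.069) / 97.6 = 0.1077 mg/L.
Travel time t = 3000 m / 0.25 m/s = 1.2e+04 s = 0.1389 d.
C = 0.1077·exp(−0.38·0.1389) = 0.1077·0.9486 = 0.1022 mg/L.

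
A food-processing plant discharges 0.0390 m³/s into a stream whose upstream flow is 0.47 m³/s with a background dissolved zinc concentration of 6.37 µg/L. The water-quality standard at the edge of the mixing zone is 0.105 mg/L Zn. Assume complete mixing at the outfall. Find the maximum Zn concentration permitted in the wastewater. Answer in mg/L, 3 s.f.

6.37 µg/L = 0.00637 mg/L.
Mass balance: 0.105·0.509 = 0.039·Cₑ + 0.47·0.00637.
Cₑ = (0.05344 − 0.002994) / 0.039 = 1.294 mg/L.

1.29 mg/L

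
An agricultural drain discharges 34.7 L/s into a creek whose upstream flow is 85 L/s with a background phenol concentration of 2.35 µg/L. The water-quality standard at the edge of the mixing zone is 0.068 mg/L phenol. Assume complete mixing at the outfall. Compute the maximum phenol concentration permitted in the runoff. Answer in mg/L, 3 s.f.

0.229 mg/L

34.7 L/s = 0.0347 m³/s.
85 L/s = 0.085 m³/s.
2.35 µg/L = 0.00235 mg/L.
Mass balance: 0.068·0.1197 = 0.0347·Cₑ + 0.085·0.00235.
Cₑ = (0.00814 − 0.0001998) / 0.0347 = 0.2288 mg/L.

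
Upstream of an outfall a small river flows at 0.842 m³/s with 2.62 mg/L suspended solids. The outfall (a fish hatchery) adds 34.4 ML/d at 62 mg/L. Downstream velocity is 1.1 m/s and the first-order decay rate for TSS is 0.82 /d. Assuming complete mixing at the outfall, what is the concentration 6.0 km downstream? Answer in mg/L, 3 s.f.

20.6 mg/L

34.4 ML/d = 0.3981 m³/s.
After complete mixing, C₀ = (0.3981·62 + 0.842·2.62) / 1.24 = 21.68 mg/L.
Travel time t = 6000 m / 1.1 m/s = 5455 s = 0.06313 d.
C = 21.68·exp(−0.82·0.06313) = 21.68·0.9495 = 20.59 mg/L.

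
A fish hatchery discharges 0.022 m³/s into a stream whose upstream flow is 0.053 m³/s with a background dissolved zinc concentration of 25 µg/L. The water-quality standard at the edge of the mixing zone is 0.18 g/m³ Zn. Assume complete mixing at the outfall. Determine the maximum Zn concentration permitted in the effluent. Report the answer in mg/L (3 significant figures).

0.553 mg/L

25 µg/L = 0.025 mg/L.
Mass balance: 0.18·0.075 = 0.022·Cₑ + 0.053·0.025.
Cₑ = (0.0135 − 0.001325) / 0.022 = 0.5534 mg/L.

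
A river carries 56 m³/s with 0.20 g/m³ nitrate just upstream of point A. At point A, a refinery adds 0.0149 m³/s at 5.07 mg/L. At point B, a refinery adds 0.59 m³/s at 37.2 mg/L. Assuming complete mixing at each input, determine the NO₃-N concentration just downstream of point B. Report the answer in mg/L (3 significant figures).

After input A: C = (56·0.2 + 0.0149·5.07) / 56.01 = 0.2013 mg/L.
After input B: C = (56.01·0.2013 + 0.59·37.2) / 56.6 = 0.5869 mg/L.

0.587 mg/L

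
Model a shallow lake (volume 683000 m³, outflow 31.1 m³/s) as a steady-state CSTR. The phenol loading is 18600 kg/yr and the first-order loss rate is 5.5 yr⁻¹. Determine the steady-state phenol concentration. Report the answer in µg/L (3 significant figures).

18.9 µg/L

Outflow Q = 31.1 m³/s × 3.156e+07 s/yr = 9.814e+08 m³/yr.
Steady-state CSTR mass balance: W = Q·C + k·V·C, so C = W/(Q + kV).
Q + kV = 9.814e+08 + 5.5·683000 = 9.852e+08 m³/yr.
C = 18600/9.852e+08 = 1.888e-05 kg/m³ = 0.01888 mg/L = 18.88 µg/L.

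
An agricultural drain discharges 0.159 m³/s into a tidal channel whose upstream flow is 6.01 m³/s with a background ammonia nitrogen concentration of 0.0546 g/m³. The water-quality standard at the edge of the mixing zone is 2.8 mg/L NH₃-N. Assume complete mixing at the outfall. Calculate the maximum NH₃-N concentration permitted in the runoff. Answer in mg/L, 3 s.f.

107 mg/L

Mass balance: 2.8·6.169 = 0.159·Cₑ + 6.01·0.0546.
Cₑ = (17.27 − 0.3281) / 0.159 = 106.6 mg/L.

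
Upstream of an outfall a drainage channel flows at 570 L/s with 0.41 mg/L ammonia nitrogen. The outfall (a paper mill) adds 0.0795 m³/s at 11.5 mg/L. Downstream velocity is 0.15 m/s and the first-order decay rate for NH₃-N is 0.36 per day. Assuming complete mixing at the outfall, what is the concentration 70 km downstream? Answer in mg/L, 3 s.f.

570 L/s = 0.57 m³/s.
After complete mixing, C₀ = (0.0795·11.5 + 0.57·0.41) / 0.6495 = 1.767 mg/L.
Travel time t = 7e+04 m / 0.15 m/s = 4.667e+05 s = 5.401 d.
C = 1.767·exp(−0.36·5.401) = 1.767·0.1431 = 0.2529 mg/L.

0.253 mg/L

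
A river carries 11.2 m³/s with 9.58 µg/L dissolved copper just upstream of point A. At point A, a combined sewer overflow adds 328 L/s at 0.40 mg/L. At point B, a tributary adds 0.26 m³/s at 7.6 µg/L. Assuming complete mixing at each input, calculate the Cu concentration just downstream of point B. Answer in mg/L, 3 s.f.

0.0204 mg/L

9.58 µg/L = 0.00958 mg/L.
328 L/s = 0.328 m³/s.
After input A: C = (11.2·0.00958 + 0.328·0.4) / 11.53 = 0.02069 mg/L.
7.6 µg/L = 0.0076 mg/L.
After input B: C = (11.53·0.02069 + 0.26·0.0076) / 11.79 = 0.0204 mg/L.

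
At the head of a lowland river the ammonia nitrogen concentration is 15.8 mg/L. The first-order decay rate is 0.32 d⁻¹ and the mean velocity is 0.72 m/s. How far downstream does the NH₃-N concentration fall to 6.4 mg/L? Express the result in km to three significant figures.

From C = C₀·e^(−kt), t = ln(C₀/C)/k = ln(15.8/6.4)/0.32 = 0.9037/0.32 = 2.824 d.
Distance = v·t = 0.72 m/s × 2.44e+05 s = 1.757e+05 m = 175.7 km.

176 km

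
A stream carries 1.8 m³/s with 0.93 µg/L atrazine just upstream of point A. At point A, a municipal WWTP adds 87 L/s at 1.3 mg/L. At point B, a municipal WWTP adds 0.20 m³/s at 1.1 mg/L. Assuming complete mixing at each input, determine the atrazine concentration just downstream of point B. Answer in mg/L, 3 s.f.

0.93 µg/L = 0.00093 mg/L.
87 L/s = 0.087 m³/s.
After input A: C = (1.8·0.00093 + 0.087·1.3) / 1.887 = 0.06082 mg/L.
After input B: C = (1.887·0.06082 + 0.2·1.1) / 2.087 = 0.1604 mg/L.

0.160 mg/L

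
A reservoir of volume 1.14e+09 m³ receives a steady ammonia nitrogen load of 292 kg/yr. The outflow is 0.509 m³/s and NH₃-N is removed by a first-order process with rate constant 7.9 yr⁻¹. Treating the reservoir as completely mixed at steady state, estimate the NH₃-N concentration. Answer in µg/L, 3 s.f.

Outflow Q = 0.509 m³/s × 3.156e+07 s/yr = 1.606e+07 m³/yr.
Steady-state CSTR mass balance: W = Q·C + k·V·C, so C = W/(Q + kV).
Q + kV = 1.606e+07 + 7.9·1.14e+09 = 9.022e+09 m³/yr.
C = 292/9.022e+09 = 3.237e-08 kg/m³ = 3.237e-05 mg/L = 0.03237 µg/L.

0.0324 µg/L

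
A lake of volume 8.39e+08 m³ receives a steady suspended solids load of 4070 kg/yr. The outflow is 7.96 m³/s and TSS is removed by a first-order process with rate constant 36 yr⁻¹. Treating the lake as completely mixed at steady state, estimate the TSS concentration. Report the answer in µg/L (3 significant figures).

0.134 µg/L

Outflow Q = 7.96 m³/s × 3.156e+07 s/yr = 2.512e+08 m³/yr.
Steady-state CSTR mass balance: W = Q·C + k·V·C, so C = W/(Q + kV).
Q + kV = 2.512e+08 + 36·8.39e+08 = 3.046e+10 m³/yr.
C = 4070/3.046e+10 = 1.336e-07 kg/m³ = 0.0001336 mg/L = 0.1336 µg/L.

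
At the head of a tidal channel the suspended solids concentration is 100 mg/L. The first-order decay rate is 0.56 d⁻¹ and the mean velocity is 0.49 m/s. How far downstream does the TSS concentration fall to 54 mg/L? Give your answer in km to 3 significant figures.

46.6 km

From C = C₀·e^(−kt), t = ln(C₀/C)/k = ln(100/54)/0.56 = 0.6162/0.56 = 1.1 d.
Distance = v·t = 0.49 m/s × 9.507e+04 s = 4.658e+04 m = 46.58 km.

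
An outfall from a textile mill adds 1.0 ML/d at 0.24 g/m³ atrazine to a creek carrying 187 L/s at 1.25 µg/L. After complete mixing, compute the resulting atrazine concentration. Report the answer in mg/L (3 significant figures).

0.0152 mg/L

1.0 ML/d = 0.01157 m³/s.
187 L/s = 0.187 m³/s.
1.25 µg/L = 0.00125 mg/L.
By mass balance at complete mixing, C = (0.01157·0.24 + 0.187·0.00125) / (0.01157 + 0.187) = 0.003012/0.1986 = 0.01517 mg/L.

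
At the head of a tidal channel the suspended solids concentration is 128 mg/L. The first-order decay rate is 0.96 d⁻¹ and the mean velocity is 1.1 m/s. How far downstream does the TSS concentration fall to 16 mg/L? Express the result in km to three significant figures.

206 km

From C = C₀·e^(−kt), t = ln(C₀/C)/k = ln(128/16)/0.96 = 2.079/0.96 = 2.166 d.
Distance = v·t = 1.1 m/s × 1.871e+05 s = 2.059e+05 m = 205.9 km.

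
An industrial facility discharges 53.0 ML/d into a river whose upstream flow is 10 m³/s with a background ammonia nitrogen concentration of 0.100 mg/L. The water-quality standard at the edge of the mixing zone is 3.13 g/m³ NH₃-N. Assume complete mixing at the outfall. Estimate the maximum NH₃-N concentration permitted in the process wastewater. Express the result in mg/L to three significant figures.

52.5 mg/L

53.0 ML/d = 0.6134 m³/s.
Mass balance: 3.13·10.61 = 0.6134·Cₑ + 10·0.1.
Cₑ = (33.22 − 1) / 0.6134 = 52.52 mg/L.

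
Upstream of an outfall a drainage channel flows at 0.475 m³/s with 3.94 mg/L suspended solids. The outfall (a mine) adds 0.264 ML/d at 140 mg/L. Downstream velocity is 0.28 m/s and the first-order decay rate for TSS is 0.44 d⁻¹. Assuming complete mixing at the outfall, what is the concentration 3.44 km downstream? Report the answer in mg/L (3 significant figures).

0.264 ML/d = 0.003056 m³/s.
After complete mixing, C₀ = (0.003056·140 + 0.475·3.94) / 0.4781 = 4.81 mg/L.
Travel time t = 3440 m / 0.28 m/s = 1.229e+04 s = 0.1422 d.
C = 4.81·exp(−0.44·0.1422) = 4.81·0.9394 = 4.518 mg/L.

4.52 mg/L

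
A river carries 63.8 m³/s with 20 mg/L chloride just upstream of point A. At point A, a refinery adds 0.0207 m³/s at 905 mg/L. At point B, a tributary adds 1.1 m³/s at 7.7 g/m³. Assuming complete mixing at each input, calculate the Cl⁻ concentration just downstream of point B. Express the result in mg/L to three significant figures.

20.1 mg/L

After input A: C = (63.8·20 + 0.0207·905) / 63.82 = 20.29 mg/L.
After input B: C = (63.82·20.29 + 1.1·7.7) / 64.92 = 20.07 mg/L.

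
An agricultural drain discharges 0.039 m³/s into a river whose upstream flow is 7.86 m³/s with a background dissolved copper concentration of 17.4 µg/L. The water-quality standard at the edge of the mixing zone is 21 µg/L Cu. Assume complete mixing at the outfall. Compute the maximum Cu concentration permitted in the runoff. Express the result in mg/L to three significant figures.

0.747 mg/L

17.4 µg/L = 0.0174 mg/L.
21 µg/L = 0.021 mg/L.
Mass balance: 0.021·7.899 = 0.039·Cₑ + 7.86·0.0174.
Cₑ = (0.1659 − 0.1368) / 0.039 = 0.7465 mg/L.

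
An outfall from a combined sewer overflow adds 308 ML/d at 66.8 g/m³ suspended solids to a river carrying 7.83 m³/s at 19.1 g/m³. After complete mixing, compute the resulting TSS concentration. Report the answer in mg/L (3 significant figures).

308 ML/d = 3.565 m³/s.
By mass balance at complete mixing, C = (3.565·66.8 + 7.83·19.1) / (3.565 + 7.83) = 387.7/11.39 = 34.02 mg/L.

34.0 mg/L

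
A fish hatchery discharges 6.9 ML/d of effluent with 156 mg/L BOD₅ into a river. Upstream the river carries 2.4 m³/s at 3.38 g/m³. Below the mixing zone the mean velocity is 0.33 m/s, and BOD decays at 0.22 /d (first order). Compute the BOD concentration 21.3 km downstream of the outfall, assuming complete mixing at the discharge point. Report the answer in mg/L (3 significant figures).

7.04 mg/L

6.9 ML/d = 0.07986 m³/s.
After complete mixing, C₀ = (0.07986·156 + 2.4·3.38) / 2.48 = 8.295 mg/L.
Travel time t = 2.13e+04 m / 0.33 m/s = 6.455e+04 s = 0.7471 d.
C = 8.295·exp(−0.22·0.7471) = 8.295·0.8484 = 7.038 mg/L.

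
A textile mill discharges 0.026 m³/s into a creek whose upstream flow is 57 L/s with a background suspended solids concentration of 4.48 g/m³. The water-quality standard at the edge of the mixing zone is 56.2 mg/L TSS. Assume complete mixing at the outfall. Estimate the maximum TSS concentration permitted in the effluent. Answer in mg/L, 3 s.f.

57 L/s = 0.057 m³/s.
Mass balance: 56.2·0.083 = 0.026·Cₑ + 0.057·4.48.
Cₑ = (4.665 − 0.2554) / 0.026 = 169.6 mg/L.

170 mg/L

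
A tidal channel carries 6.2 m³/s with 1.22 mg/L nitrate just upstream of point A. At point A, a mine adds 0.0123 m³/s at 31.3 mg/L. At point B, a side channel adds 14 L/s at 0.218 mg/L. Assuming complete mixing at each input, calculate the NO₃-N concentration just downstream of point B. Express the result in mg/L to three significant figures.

After input A: C = (6.2·1.22 + 0.0123·31.3) / 6.212 = 1.28 mg/L.
14 L/s = 0.014 m³/s.
After input B: C = (6.212·1.28 + 0.014·0.218) / 6.226 = 1.277 mg/L.

1.28 mg/L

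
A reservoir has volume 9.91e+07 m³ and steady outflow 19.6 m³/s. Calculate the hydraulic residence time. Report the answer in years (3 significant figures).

0.160 yr

Q = 19.6 m³/s × 3.156e+07 s/yr = 6.185e+08 m³/yr.
Hydraulic residence time τ = V/Q = 9.91e+07/6.185e+08 = 0.1602 yr.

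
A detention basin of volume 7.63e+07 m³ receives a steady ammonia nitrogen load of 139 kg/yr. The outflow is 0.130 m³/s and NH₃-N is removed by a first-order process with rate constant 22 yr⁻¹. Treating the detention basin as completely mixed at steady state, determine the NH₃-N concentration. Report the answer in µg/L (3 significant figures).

Outflow Q = 0.130 m³/s × 3.156e+07 s/yr = 4.102e+06 m³/yr.
Steady-state CSTR mass balance: W = Q·C + k·V·C, so C = W/(Q + kV).
Q + kV = 4.102e+06 + 22·7.63e+07 = 1.683e+09 m³/yr.
C = 139/1.683e+09 = 8.261e-08 kg/m³ = 8.261e-05 mg/L = 0.08261 µg/L.

0.0826 µg/L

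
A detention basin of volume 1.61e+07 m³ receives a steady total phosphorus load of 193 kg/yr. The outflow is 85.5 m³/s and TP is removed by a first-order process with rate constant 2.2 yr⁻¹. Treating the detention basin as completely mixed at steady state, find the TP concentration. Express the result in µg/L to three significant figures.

0.0706 µg/L

Outflow Q = 85.5 m³/s × 3.156e+07 s/yr = 2.698e+09 m³/yr.
Steady-state CSTR mass balance: W = Q·C + k·V·C, so C = W/(Q + kV).
Q + kV = 2.698e+09 + 2.2·1.61e+07 = 2.734e+09 m³/yr.
C = 193/2.734e+09 = 7.06e-08 kg/m³ = 7.06e-05 mg/L = 0.0706 µg/L.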